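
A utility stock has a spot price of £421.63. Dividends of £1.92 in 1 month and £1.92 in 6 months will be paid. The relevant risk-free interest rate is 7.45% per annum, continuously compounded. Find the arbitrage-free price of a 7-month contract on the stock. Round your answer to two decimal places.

PV(dividends) I = 1.92·e^(−0.0745·1/12) + 1.92·e^(−0.0745·6/12)
I = 1.9081 + 1.8498 = 3.7579
F = (S − I)·e^(rT) = (421.63 − 3.7579) · e^(0.0745·7/12)
= 417.8721 · e^0.043458 = 417.8721 × 1.044416 = £436.43

£436.43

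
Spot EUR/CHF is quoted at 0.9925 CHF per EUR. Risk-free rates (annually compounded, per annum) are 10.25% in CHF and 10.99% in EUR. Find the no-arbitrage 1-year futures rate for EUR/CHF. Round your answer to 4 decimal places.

By covered interest parity, F = S · (1+r_CHF)^T / (1+r_EUR)^T
= 0.9925 × 1.102500 / 1.109900 = 0.9925 × 0.993333
F = 0.9859 CHF per EUR

0.9859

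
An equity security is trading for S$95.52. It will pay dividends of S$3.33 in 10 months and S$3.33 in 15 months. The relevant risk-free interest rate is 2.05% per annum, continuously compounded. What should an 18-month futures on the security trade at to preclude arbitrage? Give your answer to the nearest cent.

S$91.78

PV(dividends) I = 3.33·e^(−0.0205·10/12) + 3.33·e^(−0.0205·15/12)
I = 3.2736 + 3.2458 = 6.5194
F = (S − I)·e^(rT) = (95.52 − 6.5194) · e^(0.0205·18/12)
= 89.0006 · e^0.030750 = 89.0006 × 1.031228 = S$91.78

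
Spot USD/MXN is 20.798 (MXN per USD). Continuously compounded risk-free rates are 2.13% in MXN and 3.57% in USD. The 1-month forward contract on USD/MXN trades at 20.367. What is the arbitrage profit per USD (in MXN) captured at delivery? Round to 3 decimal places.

0.406 per USD (in MXN)

Fair forward: F* = S·e^(carry·T), with carry = (r_MXN − r_USD) = 0.0213 − 0.0357 = -0.0144
F* = 20.798 · e^(-0.0144 × 1/12) = 20.798 · e^-0.001200 = 20.798 × 0.998801 = 20.7731
Market 20.367 < fair 20.7731: forward underpriced → reverse cash-and-carry (short spot, go long the forward).
At maturity, profit = |F_mkt − F*| = |20.367 − 20.7731| = 0.406 per USD (in MXN)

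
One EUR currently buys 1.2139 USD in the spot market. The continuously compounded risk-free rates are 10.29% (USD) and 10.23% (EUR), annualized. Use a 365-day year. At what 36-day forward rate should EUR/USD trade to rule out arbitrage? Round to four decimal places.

1.2140

F = S·e^((r_USD − r_EUR)T) = 1.2139 · e^((0.1029 − 0.1023) × 36/365)
= 1.2139 · e^0.000059 = 1.2139 × 1.000059
F = 1.2140 USD per EUR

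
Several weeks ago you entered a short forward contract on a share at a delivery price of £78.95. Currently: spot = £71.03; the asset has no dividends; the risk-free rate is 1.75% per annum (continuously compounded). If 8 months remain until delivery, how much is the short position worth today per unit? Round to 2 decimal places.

Current fair forward for the remaining 8 months: F = S·e^(r·T), r = 0.0175
F = 71.03 · e^(0.0175 × 8/12) = 71.03 × 1.011735 = 71.8635
Value of long forward = (F − K)·e^(−rT) = (71.8635 − 78.95) · e^(−0.0175·8/12)
= -7.0865 × 0.988401 = -7.00
Short position value = −(long value) = £7.00

£7.00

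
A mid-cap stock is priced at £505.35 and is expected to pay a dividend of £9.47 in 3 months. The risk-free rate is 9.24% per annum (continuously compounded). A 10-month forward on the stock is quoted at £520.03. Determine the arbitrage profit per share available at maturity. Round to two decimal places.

£15.77 per share

PV(dividends) I = 9.47·e^(−0.0924·3/12) = 9.2538
Fair forward F* = (S − I)·e^(rT) = (505.35 − 9.2538)·e^0.077000 = 496.0962 × 1.080042 = 535.8047
Market £520.03 < fair 535.8047: forward underpriced → reverse cash-and-carry (short the stock, invest proceeds at r, pay the dividends, go long the forward).
Profit at T = |F_mkt − F*| = |520.03 − 535.8047| = £15.77 per share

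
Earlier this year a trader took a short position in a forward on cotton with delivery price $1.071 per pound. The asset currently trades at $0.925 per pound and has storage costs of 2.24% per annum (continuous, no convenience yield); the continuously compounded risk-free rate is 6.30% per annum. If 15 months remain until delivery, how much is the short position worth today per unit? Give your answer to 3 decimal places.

$0.039 per pound

Current fair forward for the remaining 15 months: F = S·e^((r + u)·T), (r + u) = 0.0630 + 0.0224 = 0.0854
F = 0.925 · e^(0.0854 × 15/12) = 0.925 × 1.112656 = 1.0292
Value of long forward = (F − K)·e^(−rT) = (1.0292 − 1.071) · e^(−0.0630·15/12)
= -0.0418 × 0.924271 = -0.039
Short position value = −(long value) = $0.039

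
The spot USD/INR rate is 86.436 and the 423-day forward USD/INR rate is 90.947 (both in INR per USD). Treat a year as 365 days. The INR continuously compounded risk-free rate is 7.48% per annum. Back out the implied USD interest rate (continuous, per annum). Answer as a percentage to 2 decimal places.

F = S·e^((r_INR − r_USD)T) ⇒ r_USD = r_INR − ln(F/S)/T
ln(90.947/86.436) = 0.050873; /(423/365) = 0.043898
r_USD = 0.0748 − 0.043898 = 0.030902
r_USD = 3.09%

3.09%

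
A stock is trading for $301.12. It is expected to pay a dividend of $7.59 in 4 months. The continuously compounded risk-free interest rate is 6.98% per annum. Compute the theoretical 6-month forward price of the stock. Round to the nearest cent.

PV(dividends) I = 7.59·e^(−0.0698·4/12)
I = 7.4154
F = (S − I)·e^(rT) = (301.12 − 7.4154) · e^(0.0698·6/12)
= 293.7046 · e^0.034900 = 293.7046 × 1.035516 = $304.14

$304.14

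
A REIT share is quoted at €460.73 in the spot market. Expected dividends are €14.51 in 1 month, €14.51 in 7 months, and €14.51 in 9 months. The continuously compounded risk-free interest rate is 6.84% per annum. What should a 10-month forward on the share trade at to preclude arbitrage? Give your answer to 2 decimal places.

€443.13

PV(dividends) I = 14.51·e^(−0.0684·1/12) + 14.51·e^(−0.0684·7/12) + 14.51·e^(−0.0684·9/12)
I = 14.4275 + 13.9424 + 13.7844 = 42.1543
F = (S − I)·e^(rT) = (460.73 − 42.1543) · e^(0.0684·10/12)
= 418.5757 · e^0.057000 = 418.5757 × 1.058656 = €443.13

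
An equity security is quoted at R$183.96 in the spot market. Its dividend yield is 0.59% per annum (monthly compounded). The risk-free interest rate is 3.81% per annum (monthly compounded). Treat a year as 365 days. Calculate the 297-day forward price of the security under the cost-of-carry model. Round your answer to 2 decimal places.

F = S · (1+r/12)^(12T) / (1+q/12)^(12T)
= 183.96 × 1.031437 / 1.004811 = 183.96 × 1.026499
F = R$188.83

R$188.83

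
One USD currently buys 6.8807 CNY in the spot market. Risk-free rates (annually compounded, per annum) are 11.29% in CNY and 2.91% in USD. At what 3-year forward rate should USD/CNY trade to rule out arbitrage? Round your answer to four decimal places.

By covered interest parity, F = S · (1+r_CNY)^T / (1+r_USD)^T
= 6.8807 × 1.378378 / 1.089865 = 6.8807 × 1.264724
F = 8.7022 CNY per USD

8.7022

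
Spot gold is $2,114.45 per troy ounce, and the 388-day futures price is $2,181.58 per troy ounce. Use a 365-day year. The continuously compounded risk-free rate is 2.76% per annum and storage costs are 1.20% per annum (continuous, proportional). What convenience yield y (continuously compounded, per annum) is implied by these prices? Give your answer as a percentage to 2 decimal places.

F = S·e^((r+u−y)T) ⇒ (r+u−y) = ln(F/S)/T
ln(2181.58/2114.45) = 0.031255; /T ⇒ 0.029402
y = r + u − ln(F/S)/T = 0.0276 + 0.0120 − 0.029402 = 0.010198
y = 1.02%

1.02%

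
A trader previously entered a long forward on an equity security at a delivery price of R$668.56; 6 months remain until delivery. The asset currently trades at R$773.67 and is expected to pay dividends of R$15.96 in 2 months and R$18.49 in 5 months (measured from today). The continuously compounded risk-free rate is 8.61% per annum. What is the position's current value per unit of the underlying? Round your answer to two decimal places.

PV(remaining dividends) I = 15.96·e^(−0.0861·2/12) + 18.49·e^(−0.0861·5/12) = 33.5710
Current forward F = (S − I)·e^(rT) = (773.67 − 33.5710)·e^(0.0861·6/12) = 740.0990 × 1.043990 = 772.6560
Value (long) = (F − K)·e^(−rT) = (772.6560 − 668.56) × 0.957863 = 99.7097
Value = R$99.71

R$99.71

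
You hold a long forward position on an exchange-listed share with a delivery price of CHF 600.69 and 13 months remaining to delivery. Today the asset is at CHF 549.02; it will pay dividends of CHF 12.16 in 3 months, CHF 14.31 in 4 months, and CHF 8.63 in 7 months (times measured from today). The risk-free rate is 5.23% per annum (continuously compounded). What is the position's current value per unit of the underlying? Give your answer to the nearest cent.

-CHF 53.02

PV(remaining dividends) I = 12.16·e^(−0.0523·3/12) + 14.31·e^(−0.0523·4/12) + 8.63·e^(−0.0523·7/12) = 34.4354
Current forward F = (S − I)·e^(rT) = (549.02 − 34.4354)·e^(0.0523·13/12) = 514.5846 × 1.058294 = 544.5818
Value (long) = (F − K)·e^(−rT) = (544.5818 − 600.69) × 0.944917 = -53.0176
Value = -CHF 53.02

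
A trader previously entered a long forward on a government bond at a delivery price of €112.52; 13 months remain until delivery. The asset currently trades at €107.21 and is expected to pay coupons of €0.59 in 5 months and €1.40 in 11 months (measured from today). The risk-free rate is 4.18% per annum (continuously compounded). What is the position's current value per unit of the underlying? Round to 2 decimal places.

-€2.26

PV(remaining coupons) I = 0.59·e^(−0.0418·5/12) + 1.40·e^(−0.0418·11/12) = 1.9272
Current forward F = (S − I)·e^(rT) = (107.21 − 1.9272)·e^(0.0418·13/12) = 105.2828 × 1.046324 = 110.1599
Value (long) = (F − K)·e^(−rT) = (110.1599 − 112.52) × 0.955727 = -2.2556
Value = -€2.26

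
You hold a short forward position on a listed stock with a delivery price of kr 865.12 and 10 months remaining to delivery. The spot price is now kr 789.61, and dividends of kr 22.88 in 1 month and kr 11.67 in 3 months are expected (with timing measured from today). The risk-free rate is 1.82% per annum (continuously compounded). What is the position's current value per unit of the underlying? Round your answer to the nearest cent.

PV(remaining dividends) I = 22.88·e^(−0.0182·1/12) + 11.67·e^(−0.0182·3/12) = 34.4623
Current forward F = (S − I)·e^(rT) = (789.61 − 34.4623)·e^(0.0182·10/12) = 755.1477 × 1.015282 = 766.6879
Value (long) = (F − K)·e^(−rT) = (766.6879 − 865.12) × 0.984948 = -96.9505
Short position value = −(long value) = kr 96.95

kr 96.95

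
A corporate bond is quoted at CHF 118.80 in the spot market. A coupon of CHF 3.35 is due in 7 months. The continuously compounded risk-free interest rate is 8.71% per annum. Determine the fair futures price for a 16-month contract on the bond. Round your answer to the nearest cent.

CHF 129.85

PV(coupons) I = 3.35·e^(−0.0871·7/12)
I = 3.1840
F = (S − I)·e^(rT) = (118.80 − 3.1840) · e^(0.0871·16/12)
= 115.6160 · e^0.116133 = 115.6160 × 1.123145 = CHF 129.85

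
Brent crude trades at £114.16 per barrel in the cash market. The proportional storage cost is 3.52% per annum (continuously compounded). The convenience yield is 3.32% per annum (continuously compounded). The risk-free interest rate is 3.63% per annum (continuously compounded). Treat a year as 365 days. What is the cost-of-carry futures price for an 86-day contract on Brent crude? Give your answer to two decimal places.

Net carry = r + u − y = 0.0363 + 0.0352 − 0.0332 = 0.0383
F = S·e^((r+u−y)T) = 114.16 · e^(0.0383 × 86/365) = 114.16 · e^0.009024
= 114.16 × 1.009065 = £115.19 per barrel

£115.19 per barrel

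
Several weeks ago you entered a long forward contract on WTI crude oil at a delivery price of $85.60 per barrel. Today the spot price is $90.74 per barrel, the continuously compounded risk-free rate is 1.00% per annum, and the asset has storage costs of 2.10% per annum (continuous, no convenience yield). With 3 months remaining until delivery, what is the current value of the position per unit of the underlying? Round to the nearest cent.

Current fair forward for the remaining 3 months: F = S·e^((r + u)·T), (r + u) = 0.0100 + 0.0210 = 0.0310
F = 90.74 · e^(0.0310 × 3/12) = 90.74 × 1.007780 = 91.4460
Value of long forward = (F − K)·e^(−rT) = (91.4460 − 85.60) · e^(−0.0100·3/12)
= 5.8460 × 0.997503 = 5.83

$5.83 per barrel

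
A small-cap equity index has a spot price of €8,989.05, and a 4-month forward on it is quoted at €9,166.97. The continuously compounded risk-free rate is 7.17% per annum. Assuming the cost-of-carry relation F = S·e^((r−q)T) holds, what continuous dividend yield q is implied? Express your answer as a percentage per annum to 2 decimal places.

1.29%

From F = S·e^((r−q)T): (r − q) = ln(F/S)/T
ln(9166.97/8989.05) = ln(1.019793) = 0.019600
(r − q) = 0.019600 / (4/12) = 0.058800
q = r − ln(F/S)/T = 0.0717 − 0.058800 = 0.012900
q = 1.29%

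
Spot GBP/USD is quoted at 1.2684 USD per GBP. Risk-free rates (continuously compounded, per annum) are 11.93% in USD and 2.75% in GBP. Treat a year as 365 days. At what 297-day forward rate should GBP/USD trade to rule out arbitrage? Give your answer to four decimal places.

1.3668

F = S·e^((r_USD − r_GBP)T) = 1.2684 · e^((0.1193 − 0.0275) × 297/365)
= 1.2684 · e^0.074698 = 1.2684 × 1.077559
F = 1.3668 USD per GBP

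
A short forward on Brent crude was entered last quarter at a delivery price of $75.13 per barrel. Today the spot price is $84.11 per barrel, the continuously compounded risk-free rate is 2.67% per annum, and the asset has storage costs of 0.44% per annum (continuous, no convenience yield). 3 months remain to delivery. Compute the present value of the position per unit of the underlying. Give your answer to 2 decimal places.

-$9.57 per barrel

Current fair forward for the remaining 3 months: F = S·e^((r + u)·T), (r + u) = 0.0267 + 0.0044 = 0.0311
F = 84.11 · e^(0.0311 × 3/12) = 84.11 × 1.007805 = 84.7665
Value of long forward = (F − K)·e^(−rT) = (84.7665 − 75.13) · e^(−0.0267·3/12)
= 9.6365 × 0.993347 = 9.57
Short position value = −(long value) = -$9.57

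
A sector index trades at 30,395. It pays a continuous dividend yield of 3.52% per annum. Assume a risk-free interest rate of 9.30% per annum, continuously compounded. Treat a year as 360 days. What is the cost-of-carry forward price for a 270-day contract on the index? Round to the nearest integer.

31,742

F = S·e^((r − q)T) = 30395 · e^((0.0930 − 0.0352) × 270/360)
= 30395 · e^0.043350 = 30395 × 1.044303
F = 31,742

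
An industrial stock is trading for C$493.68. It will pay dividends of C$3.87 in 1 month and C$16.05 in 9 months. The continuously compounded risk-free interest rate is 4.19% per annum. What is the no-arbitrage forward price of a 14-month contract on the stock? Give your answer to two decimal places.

PV(dividends) I = 3.87·e^(−0.0419·1/12) + 16.05·e^(−0.0419·9/12)
I = 3.8565 + 15.5535 = 19.4100
F = (S − I)·e^(rT) = (493.68 − 19.4100) · e^(0.0419·14/12)
= 474.2700 · e^0.048883 = 474.2700 × 1.050097 = C$498.03

C$498.03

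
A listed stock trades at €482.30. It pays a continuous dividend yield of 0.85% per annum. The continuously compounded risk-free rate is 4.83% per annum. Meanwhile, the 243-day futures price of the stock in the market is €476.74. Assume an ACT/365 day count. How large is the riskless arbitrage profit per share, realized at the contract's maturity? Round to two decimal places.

€18.51 per share

Fair futures: F* = S·e^(carry·T), with carry = (r − q) = 0.0483 − 0.0085 = 0.0398
F* = 482.30 · e^(0.0398 × 243/365) = 482.30 · e^0.026497 = 482.30 × 1.026851 = €495.2502
Market €476.74 < fair €495.2502: forward underpriced → reverse cash-and-carry (short spot, go long the forward).
At maturity, profit = |F_mkt − F*| = |476.74 − 495.2502| = €18.51 per share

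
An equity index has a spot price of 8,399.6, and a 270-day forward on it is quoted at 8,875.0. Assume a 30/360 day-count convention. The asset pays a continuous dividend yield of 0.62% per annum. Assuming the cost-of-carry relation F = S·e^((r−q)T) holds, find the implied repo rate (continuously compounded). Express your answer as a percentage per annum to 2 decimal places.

From F = S·e^((r−q)T): (r − q) = ln(F/S)/T
ln(8875.0/8399.6) = ln(1.056598) = 0.055054
(r − q) = 0.055054 / (270/360) = 0.073405
r = ln(F/S)/T + q = 0.073405 + 0.0062 = 0.079605
r = 7.96%

7.96%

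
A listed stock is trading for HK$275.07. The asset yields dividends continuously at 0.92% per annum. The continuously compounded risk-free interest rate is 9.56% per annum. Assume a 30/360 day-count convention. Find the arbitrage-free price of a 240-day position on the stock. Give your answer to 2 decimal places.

F = S·e^((r − q)T) = 275.07 · e^((0.0956 − 0.0092) × 240/360)
= 275.07 · e^0.057600 = 275.07 × 1.059291
F = HK$291.38

HK$291.38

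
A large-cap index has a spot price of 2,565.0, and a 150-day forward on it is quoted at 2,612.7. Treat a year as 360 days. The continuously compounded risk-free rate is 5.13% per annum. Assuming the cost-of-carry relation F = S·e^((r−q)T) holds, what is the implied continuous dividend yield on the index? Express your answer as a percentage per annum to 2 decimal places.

0.71%

From F = S·e^((r−q)T): (r − q) = ln(F/S)/T
ln(2612.7/2565.0) = ln(1.018596) = 0.018425
(r − q) = 0.018425 / (150/360) = 0.044220
q = r − ln(F/S)/T = 0.0513 − 0.044220 = 0.007080
q = 0.71%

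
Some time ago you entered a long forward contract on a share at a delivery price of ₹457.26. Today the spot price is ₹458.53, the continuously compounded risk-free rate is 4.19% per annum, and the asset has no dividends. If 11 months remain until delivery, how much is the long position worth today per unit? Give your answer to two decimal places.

₹18.50

Current fair forward for the remaining 11 months: F = S·e^(r·T), r = 0.0419
F = 458.53 · e^(0.0419 × 11/12) = 458.53 × 1.039155 = 476.4837
Value of long forward = (F − K)·e^(−rT) = (476.4837 − 457.26) · e^(−0.0419·11/12)
= 19.2237 × 0.962320 = 18.50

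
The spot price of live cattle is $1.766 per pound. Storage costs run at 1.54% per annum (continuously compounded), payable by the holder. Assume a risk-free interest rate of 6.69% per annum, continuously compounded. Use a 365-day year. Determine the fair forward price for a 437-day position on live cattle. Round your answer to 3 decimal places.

$1.949 per pound

Net carry = r + u − y = 0.0669 + 0.0154 − 0.0000 = 0.0823
F = S·e^((r+u−y)T) = 1.766 · e^(0.0823 × 437/365) = 1.766 · e^0.098535
= 1.766 × 1.103553 = $1.949 per pound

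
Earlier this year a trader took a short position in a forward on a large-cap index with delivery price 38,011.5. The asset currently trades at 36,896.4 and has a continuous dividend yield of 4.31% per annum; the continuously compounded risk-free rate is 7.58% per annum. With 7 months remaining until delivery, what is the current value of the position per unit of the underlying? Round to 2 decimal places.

387.05

Current fair forward for the remaining 7 months: F = S·e^((r − q)·T), (r − q) = 0.0758 − 0.0431 = 0.0327
F = 36896.4 · e^(0.0327 × 7/12) = 36896.4 × 1.01925809 = 37606.9542
Value of long forward = (F − K)·e^(−rT) = (37606.9542 − 38011.5) · e^(−0.0758·7/12)
= -404.5458 × 0.95674664 = -387.05
Short position value = −(long value) = 387.05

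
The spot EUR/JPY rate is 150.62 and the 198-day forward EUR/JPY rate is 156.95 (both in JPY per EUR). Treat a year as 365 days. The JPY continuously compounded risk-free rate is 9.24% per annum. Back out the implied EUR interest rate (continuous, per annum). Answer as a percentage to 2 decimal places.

1.65%

F = S·e^((r_JPY − r_EUR)T) ⇒ r_EUR = r_JPY − ln(F/S)/T
ln(156.95/150.62) = 0.041167; /(198/365) = 0.075889
r_EUR = 0.0924 − 0.075889 = 0.016511
r_EUR = 1.65%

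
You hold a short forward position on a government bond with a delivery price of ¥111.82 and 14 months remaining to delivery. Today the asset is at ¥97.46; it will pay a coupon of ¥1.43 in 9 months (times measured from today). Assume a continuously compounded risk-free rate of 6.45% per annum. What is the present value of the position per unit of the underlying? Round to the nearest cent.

PV(remaining coupons) I = 1.43·e^(−0.0645·9/12) = 1.3625
Current forward F = (S − I)·e^(rT) = (97.46 − 1.3625)·e^(0.0645·14/12) = 96.0975 × 1.078154 = 103.6079
Value (long) = (F − K)·e^(−rT) = (103.6079 − 111.82) × 0.927512 = -7.6168
Short position value = −(long value) = ¥7.62

¥7.62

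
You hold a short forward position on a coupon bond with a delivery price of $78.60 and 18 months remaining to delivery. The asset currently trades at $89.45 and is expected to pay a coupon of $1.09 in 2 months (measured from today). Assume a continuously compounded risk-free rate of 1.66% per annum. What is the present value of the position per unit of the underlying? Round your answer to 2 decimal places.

PV(remaining coupons) I = 1.09·e^(−0.0166·2/12) = 1.0870
Current forward F = (S − I)·e^(rT) = (89.45 − 1.0870)·e^(0.0166·18/12) = 88.3630 × 1.025213 = 90.5909
Value (long) = (F − K)·e^(−rT) = (90.5909 − 78.60) × 0.975407 = 11.6960
Short position value = −(long value) = -$11.70

-$11.70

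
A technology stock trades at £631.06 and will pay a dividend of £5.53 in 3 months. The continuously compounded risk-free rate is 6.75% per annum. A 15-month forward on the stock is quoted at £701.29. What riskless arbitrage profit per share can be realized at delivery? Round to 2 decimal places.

PV(dividends) I = 5.53·e^(−0.0675·3/12) = 5.4375
Fair forward F* = (S − I)·e^(rT) = (631.06 − 5.4375)·e^0.084375 = 625.6225 × 1.088037 = 680.7004
Market £701.29 > fair 680.7004: forward overpriced → cash-and-carry (borrow at r, buy the stock and collect the dividends, short the forward).
Profit at T = |F_mkt − F*| = |701.29 − 680.7004| = £20.59 per share

£20.59 per share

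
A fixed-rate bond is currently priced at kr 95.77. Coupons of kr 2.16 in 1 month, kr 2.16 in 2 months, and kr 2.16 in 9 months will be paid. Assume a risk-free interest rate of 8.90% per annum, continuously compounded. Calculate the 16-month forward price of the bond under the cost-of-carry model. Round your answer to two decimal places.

kr 100.75

PV(coupons) I = 2.16·e^(−0.0890·1/12) + 2.16·e^(−0.0890·2/12) + 2.16·e^(−0.0890·9/12)
I = 2.1440 + 2.1282 + 2.0205 = 6.2927
F = (S − I)·e^(rT) = (95.77 − 6.2927) · e^(0.0890·16/12)
= 89.4773 · e^0.118667 = 89.4773 × 1.125995 = kr 100.75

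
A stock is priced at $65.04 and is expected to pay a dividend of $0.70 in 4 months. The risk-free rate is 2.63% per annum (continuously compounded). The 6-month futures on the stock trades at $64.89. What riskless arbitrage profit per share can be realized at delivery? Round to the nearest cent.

$0.31 per share

PV(dividends) I = 0.70·e^(−0.0263·4/12) = 0.6939
Fair futures F* = (S − I)·e^(rT) = (65.04 − 0.6939)·e^0.013150 = 64.3461 × 1.013237 = 65.1978
Market $64.89 < fair 65.1978: forward underpriced → reverse cash-and-carry (short the stock, invest proceeds at r, pay the dividends, go long the forward).
Profit at T = |F_mkt − F*| = |64.89 − 65.1978| = $0.31 per share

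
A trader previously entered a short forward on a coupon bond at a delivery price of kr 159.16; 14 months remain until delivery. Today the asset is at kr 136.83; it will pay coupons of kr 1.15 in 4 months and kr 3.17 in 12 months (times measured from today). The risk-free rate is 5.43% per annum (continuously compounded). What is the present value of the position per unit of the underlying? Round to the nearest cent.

kr 16.69

PV(remaining coupons) I = 1.15·e^(−0.0543·4/12) + 3.17·e^(−0.0543·12/12) = 4.1318
Current forward F = (S − I)·e^(rT) = (136.83 − 4.1318)·e^(0.0543·14/12) = 132.6982 × 1.065400 = 141.3767
Value (long) = (F − K)·e^(−rT) = (141.3767 − 159.16) × 0.938615 = -16.6917
Short position value = −(long value) = kr 16.69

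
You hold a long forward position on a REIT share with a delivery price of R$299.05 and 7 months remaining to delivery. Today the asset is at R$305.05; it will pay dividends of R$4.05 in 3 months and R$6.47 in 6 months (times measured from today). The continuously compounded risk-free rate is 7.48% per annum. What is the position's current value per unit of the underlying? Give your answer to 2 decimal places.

PV(remaining dividends) I = 4.05·e^(−0.0748·3/12) + 6.47·e^(−0.0748·6/12) = 10.2075
Current forward F = (S − I)·e^(rT) = (305.05 − 10.2075)·e^(0.0748·7/12) = 294.8425 × 1.044599 = 307.9922
Value (long) = (F − K)·e^(−rT) = (307.9922 − 299.05) × 0.957305 = 8.5604
Value = R$8.56

R$8.56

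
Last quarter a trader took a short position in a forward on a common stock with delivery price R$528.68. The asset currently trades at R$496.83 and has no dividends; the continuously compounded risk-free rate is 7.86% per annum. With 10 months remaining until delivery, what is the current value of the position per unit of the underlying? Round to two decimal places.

Current fair forward for the remaining 10 months: F = S·e^(r·T), r = 0.0786
F = 496.83 · e^(0.0786 × 10/12) = 496.83 × 1.067693 = 530.4619
Value of long forward = (F − K)·e^(−rT) = (530.4619 − 528.68) · e^(−0.0786·10/12)
= 1.7819 × 0.936599 = 1.67
Short position value = −(long value) = -R$1.67

-R$1.67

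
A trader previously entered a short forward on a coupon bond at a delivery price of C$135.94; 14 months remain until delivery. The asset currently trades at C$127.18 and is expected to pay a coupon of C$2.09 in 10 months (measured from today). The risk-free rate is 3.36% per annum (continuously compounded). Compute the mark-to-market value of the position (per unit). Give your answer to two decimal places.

C$5.57

PV(remaining coupons) I = 2.09·e^(−0.0336·10/12) = 2.0323
Current forward F = (S − I)·e^(rT) = (127.18 − 2.0323)·e^(0.0336·14/12) = 125.1477 × 1.039978 = 130.1509
Value (long) = (F − K)·e^(−rT) = (130.1509 − 135.94) × 0.961558 = -5.5666
Short position value = −(long value) = C$5.57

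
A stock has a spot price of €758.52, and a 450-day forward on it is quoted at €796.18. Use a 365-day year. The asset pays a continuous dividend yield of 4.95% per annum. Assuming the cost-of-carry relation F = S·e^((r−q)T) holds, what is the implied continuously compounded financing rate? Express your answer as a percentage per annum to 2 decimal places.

From F = S·e^((r−q)T): (r − q) = ln(F/S)/T
ln(796.18/758.52) = ln(1.049649) = 0.048456
(r − q) = 0.048456 / (450/365) = 0.039303
r = ln(F/S)/T + q = 0.039303 + 0.0495 = 0.088803
r = 8.88%

8.88%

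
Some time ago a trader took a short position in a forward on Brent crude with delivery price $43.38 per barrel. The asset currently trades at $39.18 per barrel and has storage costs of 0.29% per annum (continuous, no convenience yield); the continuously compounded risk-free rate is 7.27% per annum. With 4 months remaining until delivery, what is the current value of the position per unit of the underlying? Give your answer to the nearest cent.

$3.12 per barrel

Current fair forward for the remaining 4 months: F = S·e^((r + u)·T), (r + u) = 0.0727 + 0.0029 = 0.0756
F = 39.18 · e^(0.0756 × 4/12) = 39.18 × 1.025520 = 40.1799
Value of long forward = (F − K)·e^(−rT) = (40.1799 − 43.38) · e^(−0.0727·4/12)
= -3.2001 × 0.976058 = -3.12
Short position value = −(long value) = $3.12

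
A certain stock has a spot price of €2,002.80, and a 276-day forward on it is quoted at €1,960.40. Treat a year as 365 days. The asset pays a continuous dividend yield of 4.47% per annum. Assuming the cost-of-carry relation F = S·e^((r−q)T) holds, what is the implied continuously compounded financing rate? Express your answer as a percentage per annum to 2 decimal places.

From F = S·e^((r−q)T): (r − q) = ln(F/S)/T
ln(1960.40/2002.80) = ln(0.978830) = -0.021397
(r − q) = -0.021397 / (276/365) = -0.028297
r = ln(F/S)/T + q = -0.028297 + 0.0447 = 0.016403
r = 1.64%

1.64%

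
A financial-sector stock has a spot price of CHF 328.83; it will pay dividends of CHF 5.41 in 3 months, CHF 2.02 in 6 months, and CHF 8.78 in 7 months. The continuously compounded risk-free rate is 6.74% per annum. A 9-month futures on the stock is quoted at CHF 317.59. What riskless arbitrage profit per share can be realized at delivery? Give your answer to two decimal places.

PV(dividends) I = 5.41·e^(−0.0674·3/12) + 2.02·e^(−0.0674·6/12) + 8.78·e^(−0.0674·7/12) = 15.7142
Fair futures F* = (S − I)·e^(rT) = (328.83 − 15.7142)·e^0.050550 = 313.1158 × 1.051849 = 329.3505
Market CHF 317.59 < fair 329.3505: forward underpriced → reverse cash-and-carry (short the stock, invest proceeds at r, pay the dividends, go long the forward).
Profit at T = |F_mkt − F*| = |317.59 − 329.3505| = CHF 11.76 per share

CHF 11.76 per share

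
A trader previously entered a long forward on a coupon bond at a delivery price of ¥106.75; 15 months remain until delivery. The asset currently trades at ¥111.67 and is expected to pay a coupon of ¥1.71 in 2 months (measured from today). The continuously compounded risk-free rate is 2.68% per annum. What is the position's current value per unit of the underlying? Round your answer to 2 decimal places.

PV(remaining coupons) I = 1.71·e^(−0.0268·2/12) = 1.7024
Current forward F = (S − I)·e^(rT) = (111.67 − 1.7024)·e^(0.0268·15/12) = 109.9676 × 1.034067 = 113.7139
Value (long) = (F − K)·e^(−rT) = (113.7139 − 106.75) × 0.967055 = 6.7345
Value = ¥6.73

¥6.73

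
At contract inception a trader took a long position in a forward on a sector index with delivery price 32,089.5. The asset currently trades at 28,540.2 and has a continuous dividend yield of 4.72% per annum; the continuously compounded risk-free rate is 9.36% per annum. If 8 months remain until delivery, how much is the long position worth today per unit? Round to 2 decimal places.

-2492.19

Current fair forward for the remaining 8 months: F = S·e^((r − q)·T), (r − q) = 0.0936 − 0.0472 = 0.0464
F = 28540.2 · e^(0.0464 × 8/12) = 28540.2 × 1.03141674 = 29436.8400
Value of long forward = (F − K)·e^(−rT) = (29436.8400 − 32089.5) · e^(−0.0936·8/12)
= -2652.6600 × 0.93950701 = -2492.19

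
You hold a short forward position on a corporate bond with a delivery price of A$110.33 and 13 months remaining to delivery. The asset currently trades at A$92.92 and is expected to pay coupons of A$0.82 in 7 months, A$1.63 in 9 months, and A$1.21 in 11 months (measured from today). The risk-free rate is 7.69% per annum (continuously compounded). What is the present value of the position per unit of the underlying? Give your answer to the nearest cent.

A$12.04

PV(remaining coupons) I = 0.82·e^(−0.0769·7/12) + 1.63·e^(−0.0769·9/12) + 1.21·e^(−0.0769·11/12) = 3.4503
Current forward F = (S − I)·e^(rT) = (92.92 − 3.4503)·e^(0.0769·13/12) = 89.4697 × 1.086877 = 97.2426
Value (long) = (F − K)·e^(−rT) = (97.2426 − 110.33) × 0.920067 = -12.0413
Short position value = −(long value) = A$12.04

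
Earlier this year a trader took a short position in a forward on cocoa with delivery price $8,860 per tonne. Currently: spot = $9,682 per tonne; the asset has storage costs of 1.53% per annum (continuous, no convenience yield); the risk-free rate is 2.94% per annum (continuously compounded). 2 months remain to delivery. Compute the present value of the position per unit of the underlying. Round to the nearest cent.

Current fair forward for the remaining 2 months: F = S·e^((r + u)·T), (r + u) = 0.0294 + 0.0153 = 0.0447
F = 9682 · e^(0.0447 × 2/12) = 9682 × 1.00747782 = 9754.4003
Value of long forward = (F − K)·e^(−rT) = (9754.4003 − 8860) · e^(−0.0294·2/12)
= 894.4003 × 0.99511199 = 890.03
Short position value = −(long value) = -$890.03

-$890.03 per tonne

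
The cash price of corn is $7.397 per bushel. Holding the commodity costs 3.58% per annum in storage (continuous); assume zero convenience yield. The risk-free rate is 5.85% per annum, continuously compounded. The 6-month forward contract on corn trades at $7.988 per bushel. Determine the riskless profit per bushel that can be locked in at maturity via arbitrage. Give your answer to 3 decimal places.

$0.234 per bushel

Fair forward: F* = S·e^(carry·T), with carry = (r + u) = 0.0585 + 0.0358 = 0.0943
F* = 7.397 · e^(0.0943 × 6/12) = 7.397 · e^0.047150 = 7.397 × 1.048279 = $7.7541
Market $7.988 > fair $7.7541: forward overpriced → cash-and-carry (buy spot, short the forward).
At maturity, profit = |F_mkt − F*| = |7.988 − 7.7541| = $0.234 per bushel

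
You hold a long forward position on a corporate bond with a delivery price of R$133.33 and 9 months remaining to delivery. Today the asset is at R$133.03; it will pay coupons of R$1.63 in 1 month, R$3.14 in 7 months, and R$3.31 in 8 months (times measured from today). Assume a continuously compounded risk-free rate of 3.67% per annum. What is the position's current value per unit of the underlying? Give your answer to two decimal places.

-R$4.61

PV(remaining coupons) I = 1.63·e^(−0.0367·1/12) + 3.14·e^(−0.0367·7/12) + 3.31·e^(−0.0367·8/12) = 7.9285
Current forward F = (S − I)·e^(rT) = (133.03 − 7.9285)·e^(0.0367·9/12) = 125.1015 × 1.027907 = 128.5927
Value (long) = (F − K)·e^(−rT) = (128.5927 − 133.33) × 0.972850 = -4.6087
Value = -R$4.61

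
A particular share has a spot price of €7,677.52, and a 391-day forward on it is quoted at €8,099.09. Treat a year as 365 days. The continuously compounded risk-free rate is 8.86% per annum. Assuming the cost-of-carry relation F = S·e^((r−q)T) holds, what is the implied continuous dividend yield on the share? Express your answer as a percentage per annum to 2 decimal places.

From F = S·e^((r−q)T): (r − q) = ln(F/S)/T
ln(8099.09/7677.52) = ln(1.054910) = 0.053455
(r − q) = 0.053455 / (391/365) = 0.049900
q = r − ln(F/S)/T = 0.0886 − 0.049900 = 0.038700
q = 3.87%

3.87%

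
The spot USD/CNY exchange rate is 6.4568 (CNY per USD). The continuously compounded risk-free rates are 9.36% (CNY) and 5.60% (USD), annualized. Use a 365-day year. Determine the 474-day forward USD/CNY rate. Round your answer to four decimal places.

6.7799

F = S·e^((r_CNY − r_USD)T) = 6.4568 · e^((0.0936 − 0.0560) × 474/365)
= 6.4568 · e^0.048828 = 6.4568 × 1.050040
F = 6.7799 CNY per USD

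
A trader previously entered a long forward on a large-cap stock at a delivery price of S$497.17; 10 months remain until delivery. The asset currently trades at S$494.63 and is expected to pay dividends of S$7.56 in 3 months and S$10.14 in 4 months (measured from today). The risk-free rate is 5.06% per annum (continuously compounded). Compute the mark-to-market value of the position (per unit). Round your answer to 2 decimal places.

S$0.55

PV(remaining dividends) I = 7.56·e^(−0.0506·3/12) + 10.14·e^(−0.0506·4/12) = 17.4354
Current forward F = (S − I)·e^(rT) = (494.63 − 17.4354)·e^(0.0506·10/12) = 477.1946 × 1.043068 = 497.7464
Value (long) = (F − K)·e^(−rT) = (497.7464 − 497.17) × 0.958710 = 0.5526
Value = S$0.55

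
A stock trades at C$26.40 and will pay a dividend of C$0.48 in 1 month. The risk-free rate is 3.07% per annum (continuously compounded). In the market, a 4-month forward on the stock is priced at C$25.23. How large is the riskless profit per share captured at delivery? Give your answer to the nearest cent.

PV(dividends) I = 0.48·e^(−0.0307·1/12) = 0.4788
Fair forward F* = (S − I)·e^(rT) = (26.40 − 0.4788)·e^0.010233 = 25.9212 × 1.010286 = 26.1878
Market C$25.23 < fair 26.1878: forward underpriced → reverse cash-and-carry (short the stock, invest proceeds at r, pay the dividends, go long the forward).
Profit at T = |F_mkt − F*| = |25.23 − 26.1878| = C$0.96 per share

C$0.96 per share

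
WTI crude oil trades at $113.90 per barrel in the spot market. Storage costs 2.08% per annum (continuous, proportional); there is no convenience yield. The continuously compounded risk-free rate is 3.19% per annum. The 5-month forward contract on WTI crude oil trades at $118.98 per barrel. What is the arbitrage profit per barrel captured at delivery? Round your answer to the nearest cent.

$2.55 per barrel

Fair forward: F* = S·e^(carry·T), with carry = (r + u) = 0.0319 + 0.0208 = 0.0527
F* = 113.90 · e^(0.0527 × 5/12) = 113.90 · e^0.021958 = 113.90 × 1.022201 = $116.4287
Market $118.98 > fair $116.4287: forward overpriced → cash-and-carry (buy spot, short the forward).
At maturity, profit = |F_mkt − F*| = |118.98 − 116.4287| = $2.55 per barrel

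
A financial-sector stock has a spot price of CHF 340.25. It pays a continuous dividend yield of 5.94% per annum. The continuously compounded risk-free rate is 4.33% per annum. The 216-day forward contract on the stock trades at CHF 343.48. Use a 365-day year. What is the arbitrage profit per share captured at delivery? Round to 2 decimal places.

CHF 6.46 per share

Fair forward: F* = S·e^(carry·T), with carry = (r − q) = 0.0433 − 0.0594 = -0.0161
F* = 340.25 · e^(-0.0161 × 216/365) = 340.25 · e^-0.009528 = 340.25 × 0.990517 = CHF 337.0234
Market CHF 343.48 > fair CHF 337.0234: forward overpriced → cash-and-carry (buy spot, short the forward).
At maturity, profit = |F_mkt − F*| = |343.48 − 337.0234| = CHF 6.46 per share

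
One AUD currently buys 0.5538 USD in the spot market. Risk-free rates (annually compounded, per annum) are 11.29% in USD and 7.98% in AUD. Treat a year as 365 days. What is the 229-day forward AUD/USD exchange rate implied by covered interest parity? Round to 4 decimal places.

By covered interest parity, F = S · (1+r_USD)^T / (1+r_AUD)^T
= 0.5538 × 1.069415 / 1.049348 = 0.5538 × 1.019123
F = 0.5644 USD per AUD

0.5644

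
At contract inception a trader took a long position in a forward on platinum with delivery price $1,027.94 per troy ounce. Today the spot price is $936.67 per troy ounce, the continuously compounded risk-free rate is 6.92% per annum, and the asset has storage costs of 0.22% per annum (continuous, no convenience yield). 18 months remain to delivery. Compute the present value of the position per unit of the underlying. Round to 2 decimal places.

Current fair forward for the remaining 18 months: F = S·e^((r + u)·T), (r + u) = 0.0692 + 0.0022 = 0.0714
F = 936.67 · e^(0.0714 × 18/12) = 936.67 × 1.113046 = 1042.5568
Value of long forward = (F − K)·e^(−rT) = (1042.5568 − 1027.94) · e^(−0.0692·18/12)
= 14.6168 × 0.901406 = 13.18

$13.18 per troy ounce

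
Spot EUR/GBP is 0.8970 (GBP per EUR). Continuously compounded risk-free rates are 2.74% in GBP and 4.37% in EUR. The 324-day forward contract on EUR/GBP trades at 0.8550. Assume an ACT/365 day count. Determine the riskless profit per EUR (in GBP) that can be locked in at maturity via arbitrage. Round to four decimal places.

Fair forward: F* = S·e^(carry·T), with carry = (r_GBP − r_EUR) = 0.0274 − 0.0437 = -0.0163
F* = 0.8970 · e^(-0.0163 × 324/365) = 0.8970 · e^-0.014469 = 0.8970 × 0.985635 = 0.8841
Market 0.8550 < fair 0.8841: forward underpriced → reverse cash-and-carry (short spot, go long the forward).
At maturity, profit = |F_mkt − F*| = |0.8550 − 0.8841| = 0.0291 per EUR (in GBP)

0.0291 per EUR (in GBP)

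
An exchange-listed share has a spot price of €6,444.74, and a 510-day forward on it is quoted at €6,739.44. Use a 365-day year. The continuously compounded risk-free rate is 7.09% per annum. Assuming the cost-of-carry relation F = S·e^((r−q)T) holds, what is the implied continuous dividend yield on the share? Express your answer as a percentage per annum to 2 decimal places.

From F = S·e^((r−q)T): (r − q) = ln(F/S)/T
ln(6739.44/6444.74) = ln(1.045727) = 0.044712
(r − q) = 0.044712 / (510/365) = 0.032000
q = r − ln(F/S)/T = 0.0709 − 0.032000 = 0.038900
q = 3.89%

3.89%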